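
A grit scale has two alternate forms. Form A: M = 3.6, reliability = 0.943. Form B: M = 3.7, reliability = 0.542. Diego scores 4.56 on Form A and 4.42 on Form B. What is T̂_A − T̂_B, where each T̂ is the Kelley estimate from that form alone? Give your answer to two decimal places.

T̂_A = 0.943(4.56) + 0.057(3.6) = 4.5053
T̂_B = 0.542(4.42) + 0.458(3.7) = 4.0902
T̂_A − T̂_B = 0.4150

0.42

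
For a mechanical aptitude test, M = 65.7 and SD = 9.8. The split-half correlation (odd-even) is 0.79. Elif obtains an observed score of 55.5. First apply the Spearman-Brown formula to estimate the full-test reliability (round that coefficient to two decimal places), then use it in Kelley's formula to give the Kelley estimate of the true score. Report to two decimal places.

56.72

Spearman-Brown: ρ = 2r/(1 + r) = 2(0.79)/(1 + 0.79) = 1.580/1.79 = 0.8827 → 0.88
Weight the observed score by reliability and the mean by (1 − reliability): T̂ = 0.88·55.5 + 0.12·65.7 = 48.840 + 7.884 = 56.724.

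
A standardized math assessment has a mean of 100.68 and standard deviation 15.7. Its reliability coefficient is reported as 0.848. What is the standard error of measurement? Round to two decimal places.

SEM = SD · √(1 − ρ) = 15.7 × √0.152 = 15.7 × 0.3899 = 6.121

6.12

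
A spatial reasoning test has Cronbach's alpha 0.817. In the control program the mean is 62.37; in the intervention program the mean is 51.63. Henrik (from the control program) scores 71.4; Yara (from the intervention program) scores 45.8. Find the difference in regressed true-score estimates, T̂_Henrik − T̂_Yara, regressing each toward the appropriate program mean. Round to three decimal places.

T̂_Henrik = 0.817(71.4) + 0.183(62.37) = 69.74751
T̂_Yara = 0.817(45.8) + 0.183(51.63) = 46.86689
Difference = 69.74751 − 46.86689 = 22.88062

22.881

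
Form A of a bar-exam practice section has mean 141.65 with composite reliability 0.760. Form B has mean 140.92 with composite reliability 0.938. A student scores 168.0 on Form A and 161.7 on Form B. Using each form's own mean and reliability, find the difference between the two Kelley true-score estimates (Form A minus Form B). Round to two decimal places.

1.26

T̂_A = 0.760(168.0) + 0.240(141.65) = 161.6760
T̂_B = 0.938(161.7) + 0.062(140.92) = 160.4116
T̂_A − T̂_B = 1.2644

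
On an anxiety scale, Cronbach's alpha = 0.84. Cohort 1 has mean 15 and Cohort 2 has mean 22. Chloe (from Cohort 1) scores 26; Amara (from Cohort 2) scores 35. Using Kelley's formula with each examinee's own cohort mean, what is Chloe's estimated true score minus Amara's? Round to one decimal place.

T̂_Chloe = 0.84(26) + 0.16(15) = 24.240
T̂_Amara = 0.84(35) + 0.16(22) = 32.920
Difference = 24.240 − 32.920 = -8.680

-8.7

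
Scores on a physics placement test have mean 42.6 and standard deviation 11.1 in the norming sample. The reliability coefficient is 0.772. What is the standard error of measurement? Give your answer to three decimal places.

5.300

SEM = SD · √(1 − ρ) = 11.1 × √0.228 = 11.1 × 0.4775 = 5.3002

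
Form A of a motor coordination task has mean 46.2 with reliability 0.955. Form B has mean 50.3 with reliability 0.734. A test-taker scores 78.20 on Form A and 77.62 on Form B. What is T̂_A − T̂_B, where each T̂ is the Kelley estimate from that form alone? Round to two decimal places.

T̂_A = 0.955(78.20) + 0.045(46.2) = 76.7600
T̂_B = 0.734(77.62) + 0.266(50.3) = 70.3529
T̂_A − T̂_B = 6.4071

6.41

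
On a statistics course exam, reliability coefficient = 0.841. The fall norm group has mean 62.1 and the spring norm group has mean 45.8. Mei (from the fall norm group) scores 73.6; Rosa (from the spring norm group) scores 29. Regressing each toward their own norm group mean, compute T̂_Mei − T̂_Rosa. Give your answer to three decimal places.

T̂_Mei = 0.841(73.6) + 0.159(62.1) = 71.77150
T̂_Rosa = 0.841(29) + 0.159(45.8) = 31.67120
Difference = 71.77150 − 31.67120 = 40.10030

40.100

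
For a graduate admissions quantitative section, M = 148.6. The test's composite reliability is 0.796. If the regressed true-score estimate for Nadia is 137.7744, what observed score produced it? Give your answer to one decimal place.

135.0

T̂ = ρX + (1 − ρ)μ  ⇒  X = (T̂ − (1 − ρ)μ) / ρ
X = (137.7744 − 0.204 × 148.6) / 0.796 = (137.7744 − 30.3144) / 0.796 = 107.4600 / 0.796 = 135.000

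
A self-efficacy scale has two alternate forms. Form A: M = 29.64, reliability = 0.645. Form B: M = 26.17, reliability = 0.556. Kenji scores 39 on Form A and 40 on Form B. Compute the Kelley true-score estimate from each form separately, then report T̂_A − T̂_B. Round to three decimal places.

1.818

T̂_A = 0.645(39) + 0.355(29.64) = 35.67720
T̂_B = 0.556(40) + 0.444(26.17) = 33.85948
T̂_A − T̂_B = 1.81772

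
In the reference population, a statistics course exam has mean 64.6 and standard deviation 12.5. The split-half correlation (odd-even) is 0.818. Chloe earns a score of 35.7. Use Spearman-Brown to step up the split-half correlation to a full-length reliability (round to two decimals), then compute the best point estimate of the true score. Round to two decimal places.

38.59

Spearman-Brown: ρ = 2r/(1 + r) = 2(0.818)/(1 + 0.818) = 1.6360/1.818 = 0.8999 → 0.90
Weight the observed score by reliability and the mean by (1 − reliability): T̂ = 0.90·35.7 + 0.10·64.6 = 32.130 + 6.460 = 38.590.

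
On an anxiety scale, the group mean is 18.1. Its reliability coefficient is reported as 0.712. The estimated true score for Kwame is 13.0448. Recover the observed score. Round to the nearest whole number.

11

T̂ = ρX + (1 − ρ)μ  ⇒  X = (T̂ − (1 − ρ)μ) / ρ
X = (13.0448 − 0.288 × 18.1) / 0.712 = (13.0448 − 5.2128) / 0.712 = 7.8320 / 0.712 = 11.00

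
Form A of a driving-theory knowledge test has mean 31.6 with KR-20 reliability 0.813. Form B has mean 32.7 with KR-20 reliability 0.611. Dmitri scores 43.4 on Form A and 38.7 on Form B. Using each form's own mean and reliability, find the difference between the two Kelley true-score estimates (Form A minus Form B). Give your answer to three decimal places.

T̂_A = 0.813(43.4) + 0.187(31.6) = 41.19340
T̂_B = 0.611(38.7) + 0.389(32.7) = 36.36600
T̂_A − T̂_B = 4.82740

4.827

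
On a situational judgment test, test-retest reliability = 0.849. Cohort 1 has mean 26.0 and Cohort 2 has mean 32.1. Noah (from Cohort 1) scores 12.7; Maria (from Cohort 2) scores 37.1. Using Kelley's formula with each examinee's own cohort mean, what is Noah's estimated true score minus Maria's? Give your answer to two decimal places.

T̂_Noah = 0.849(12.7) + 0.151(26.0) = 14.7083
T̂_Maria = 0.849(37.1) + 0.151(32.1) = 36.3450
Difference = 14.7083 − 36.3450 = -21.6367

-21.64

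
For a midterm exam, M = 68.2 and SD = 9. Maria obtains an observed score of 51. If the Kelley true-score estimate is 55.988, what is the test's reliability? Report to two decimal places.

T̂ = ρX + (1 − ρ)μ  ⇒  T̂ − μ = ρ(X − μ)
ρ = (T̂ − μ)/(X − μ) = (55.988 − 68.2) / (51 − 68.2) = -12.212 / -17.2 = 0.7100

0.71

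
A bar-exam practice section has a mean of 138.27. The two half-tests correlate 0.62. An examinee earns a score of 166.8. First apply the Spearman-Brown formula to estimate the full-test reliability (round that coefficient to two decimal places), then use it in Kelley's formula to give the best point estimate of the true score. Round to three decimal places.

Spearman-Brown: ρ = 2r/(1 + r) = 2(0.62)/(1 + 0.62) = 1.240/1.62 = 0.7654 → 0.77
T̂ = ρX + (1 − ρ)μ
  = 0.77 × 166.8 + 0.23 × 138.27
  = 128.436 + 31.8021
  = 160.2381
  ≈ 160.238

160.238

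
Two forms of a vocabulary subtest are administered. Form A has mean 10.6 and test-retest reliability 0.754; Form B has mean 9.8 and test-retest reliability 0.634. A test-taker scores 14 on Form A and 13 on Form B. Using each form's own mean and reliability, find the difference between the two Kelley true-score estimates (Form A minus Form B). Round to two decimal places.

T̂_A = 0.754(14) + 0.246(10.6) = 13.1636
T̂_B = 0.634(13) + 0.366(9.8) = 11.8288
T̂_A − T̂_B = 1.3348

1.33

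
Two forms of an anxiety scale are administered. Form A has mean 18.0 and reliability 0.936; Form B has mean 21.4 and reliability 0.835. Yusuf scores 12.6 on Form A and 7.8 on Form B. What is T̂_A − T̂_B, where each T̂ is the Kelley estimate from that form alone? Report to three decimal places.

T̂_A = 0.936(12.6) + 0.064(18.0) = 12.94560
T̂_B = 0.835(7.8) + 0.165(21.4) = 10.04400
T̂_A − T̂_B = 2.90160

2.902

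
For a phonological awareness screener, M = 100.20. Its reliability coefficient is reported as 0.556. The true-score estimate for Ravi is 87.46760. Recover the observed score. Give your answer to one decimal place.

77.3

T̂ = ρX + (1 − ρ)μ  ⇒  X = (T̂ − (1 − ρ)μ) / ρ
X = (87.46760 − 0.444 × 100.20) / 0.556 = (87.46760 − 44.48880) / 0.556 = 42.97880 / 0.556 = 77.300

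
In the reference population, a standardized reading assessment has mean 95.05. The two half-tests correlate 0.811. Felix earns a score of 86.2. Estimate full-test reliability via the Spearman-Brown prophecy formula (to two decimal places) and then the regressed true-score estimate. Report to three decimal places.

87.085

Spearman-Brown: ρ = 2r/(1 + r) = 2(0.811)/(1 + 0.811) = 1.6220/1.811 = 0.8956 → 0.90
Regress the observed score toward the mean by the unreliability: T̂ = 0.90·86.2 + 0.10·95.05 = 77.580 + 9.5050 = 87.0850.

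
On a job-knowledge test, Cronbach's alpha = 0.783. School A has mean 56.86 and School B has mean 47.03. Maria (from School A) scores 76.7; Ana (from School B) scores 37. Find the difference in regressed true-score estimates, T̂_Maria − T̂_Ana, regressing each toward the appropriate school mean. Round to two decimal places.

T̂_Maria = 0.783(76.7) + 0.217(56.86) = 72.3947
T̂_Ana = 0.783(37) + 0.217(47.03) = 39.1765
Difference = 72.3947 − 39.1765 = 33.2182

33.22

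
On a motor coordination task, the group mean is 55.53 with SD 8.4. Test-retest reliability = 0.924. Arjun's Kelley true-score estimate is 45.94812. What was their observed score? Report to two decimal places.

45.16

T̂ = ρX + (1 − ρ)μ  ⇒  X = (T̂ − (1 − ρ)μ) / ρ
X = (45.94812 − 0.076 × 55.53) / 0.924 = (45.94812 − 4.22028) / 0.924 = 41.72784 / 0.924 = 45.1600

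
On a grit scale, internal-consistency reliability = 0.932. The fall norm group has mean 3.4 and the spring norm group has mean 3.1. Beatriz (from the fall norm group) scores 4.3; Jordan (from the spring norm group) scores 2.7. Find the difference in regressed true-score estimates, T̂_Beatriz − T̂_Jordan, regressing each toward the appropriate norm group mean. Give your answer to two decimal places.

T̂_Beatriz = 0.932(4.3) + 0.068(3.4) = 4.2388
T̂_Jordan = 0.932(2.7) + 0.068(3.1) = 2.7272
Difference = 4.2388 − 2.7272 = 1.5116

1.51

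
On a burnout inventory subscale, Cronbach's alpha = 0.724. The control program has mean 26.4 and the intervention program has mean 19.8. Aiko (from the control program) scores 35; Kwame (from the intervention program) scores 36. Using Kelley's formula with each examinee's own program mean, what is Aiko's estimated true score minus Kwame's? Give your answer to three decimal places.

1.098

T̂_Aiko = 0.724(35) + 0.276(26.4) = 32.62640
T̂_Kwame = 0.724(36) + 0.276(19.8) = 31.52880
Difference = 32.62640 − 31.52880 = 1.09760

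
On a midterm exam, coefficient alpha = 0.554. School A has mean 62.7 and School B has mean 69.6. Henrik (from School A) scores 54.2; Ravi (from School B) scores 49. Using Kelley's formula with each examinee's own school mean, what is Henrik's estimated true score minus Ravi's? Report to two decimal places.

T̂_Henrik = 0.554(54.2) + 0.446(62.7) = 57.9910
T̂_Ravi = 0.554(49) + 0.446(69.6) = 58.1876
Difference = 57.9910 − 58.1876 = -0.1966

-0.20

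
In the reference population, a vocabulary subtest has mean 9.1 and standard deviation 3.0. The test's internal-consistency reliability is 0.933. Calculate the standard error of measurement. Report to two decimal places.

0.78

SEM = SD · √(1 − ρ) = 3.0 × √0.067 = 3.0 × 0.2588 = 0.777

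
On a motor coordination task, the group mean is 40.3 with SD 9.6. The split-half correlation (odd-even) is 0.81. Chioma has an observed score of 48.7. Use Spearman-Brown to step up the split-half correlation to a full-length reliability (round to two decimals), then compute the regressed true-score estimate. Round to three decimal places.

Spearman-Brown: ρ = 2r/(1 + r) = 2(0.81)/(1 + 0.81) = 1.620/1.81 = 0.8950 → 0.90
T̂ = 0.90(48.7) + 0.10(40.3) = 43.830 + 4.030 = 47.8600 → 47.860

47.860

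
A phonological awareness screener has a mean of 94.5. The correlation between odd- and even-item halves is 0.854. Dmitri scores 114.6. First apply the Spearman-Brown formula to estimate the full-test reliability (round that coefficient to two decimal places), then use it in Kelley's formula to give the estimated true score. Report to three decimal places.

112.992

Spearman-Brown: ρ = 2r/(1 + r) = 2(0.854)/(1 + 0.854) = 1.7080/1.854 = 0.9213 → 0.92
T̂ = ρX + (1 − ρ)μ
  = 0.92 × 114.6 + 0.08 × 94.5
  = 105.432 + 7.560
  = 112.9920
  ≈ 112.992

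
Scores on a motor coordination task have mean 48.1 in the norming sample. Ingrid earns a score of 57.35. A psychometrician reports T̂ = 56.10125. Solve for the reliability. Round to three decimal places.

T̂ = ρX + (1 − ρ)μ  ⇒  T̂ − μ = ρ(X − μ)
ρ = (T̂ − μ)/(X − μ) = (56.10125 − 48.1) / (57.35 − 48.1) = 8.00125 / 9.25 = 0.86500

0.865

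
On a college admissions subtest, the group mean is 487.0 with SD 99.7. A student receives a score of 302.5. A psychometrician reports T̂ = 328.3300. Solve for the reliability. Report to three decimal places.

0.860

T̂ = ρX + (1 − ρ)μ  ⇒  T̂ − μ = ρ(X − μ)
ρ = (T̂ − μ)/(X − μ) = (328.3300 − 487.0) / (302.5 − 487.0) = -158.6700 / -184.5 = 0.86000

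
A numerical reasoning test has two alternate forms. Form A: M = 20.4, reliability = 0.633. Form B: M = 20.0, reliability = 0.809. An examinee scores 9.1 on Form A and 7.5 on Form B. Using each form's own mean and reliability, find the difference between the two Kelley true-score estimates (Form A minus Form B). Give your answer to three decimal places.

3.360

T̂_A = 0.633(9.1) + 0.367(20.4) = 13.24710
T̂_B = 0.809(7.5) + 0.191(20.0) = 9.88750
T̂_A − T̂_B = 3.35960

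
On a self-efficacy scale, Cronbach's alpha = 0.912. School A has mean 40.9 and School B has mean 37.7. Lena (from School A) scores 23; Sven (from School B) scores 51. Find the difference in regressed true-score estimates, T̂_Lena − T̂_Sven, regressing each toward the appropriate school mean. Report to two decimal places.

-25.25

T̂_Lena = 0.912(23) + 0.088(40.9) = 24.5752
T̂_Sven = 0.912(51) + 0.088(37.7) = 49.8296
Difference = 24.5752 − 49.8296 = -25.2544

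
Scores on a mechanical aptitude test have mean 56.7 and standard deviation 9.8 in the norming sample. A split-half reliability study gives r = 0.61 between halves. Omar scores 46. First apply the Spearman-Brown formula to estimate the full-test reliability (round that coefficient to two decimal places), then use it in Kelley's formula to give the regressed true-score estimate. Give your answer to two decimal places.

Spearman-Brown: ρ = 2r/(1 + r) = 2(0.61)/(1 + 0.61) = 1.220/1.61 = 0.7578 → 0.76
T̂ = ρX + (1 − ρ)μ
  = 0.76 × 46 + 0.24 × 56.7
  = 34.96 + 13.608
  = 48.568
  ≈ 48.57

48.57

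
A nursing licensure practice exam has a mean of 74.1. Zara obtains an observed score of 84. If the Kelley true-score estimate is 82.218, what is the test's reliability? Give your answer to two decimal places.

T̂ = ρX + (1 − ρ)μ  ⇒  T̂ − μ = ρ(X − μ)
ρ = (T̂ − μ)/(X − μ) = (82.218 − 74.1) / (84 − 74.1) = 8.118 / 9.9 = 0.8200

0.82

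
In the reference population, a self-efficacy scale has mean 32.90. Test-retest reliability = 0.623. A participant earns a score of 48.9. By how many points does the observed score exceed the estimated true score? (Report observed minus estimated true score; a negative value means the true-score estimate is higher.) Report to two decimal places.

6.03

Weight the observed score by reliability and the mean by (1 − reliability): T̂ = 0.623·48.9 + 0.377·32.90 = 30.4647 + 12.40330 = 42.8680.
X − T̂ = 48.9 − 42.868 = 6.032 → 6.03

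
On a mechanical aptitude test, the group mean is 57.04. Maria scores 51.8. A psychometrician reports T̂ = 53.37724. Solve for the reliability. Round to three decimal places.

0.699

T̂ = ρX + (1 − ρ)μ  ⇒  T̂ − μ = ρ(X − μ)
ρ = (T̂ − μ)/(X − μ) = (53.37724 − 57.04) / (51.8 − 57.04) = -3.66276 / -5.24 = 0.69900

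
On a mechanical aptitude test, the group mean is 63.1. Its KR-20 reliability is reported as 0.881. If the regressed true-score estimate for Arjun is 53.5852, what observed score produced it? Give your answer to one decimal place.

T̂ = ρX + (1 − ρ)μ  ⇒  X = (T̂ − (1 − ρ)μ) / ρ
X = (53.5852 − 0.119 × 63.1) / 0.881 = (53.5852 − 7.5089) / 0.881 = 46.0763 / 0.881 = 52.300

52.3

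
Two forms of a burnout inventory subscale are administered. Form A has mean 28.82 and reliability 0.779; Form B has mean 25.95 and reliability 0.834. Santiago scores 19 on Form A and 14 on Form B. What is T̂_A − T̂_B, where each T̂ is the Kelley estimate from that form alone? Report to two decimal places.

5.19

T̂_A = 0.779(19) + 0.221(28.82) = 21.1702
T̂_B = 0.834(14) + 0.166(25.95) = 15.9837
T̂_A − T̂_B = 5.1865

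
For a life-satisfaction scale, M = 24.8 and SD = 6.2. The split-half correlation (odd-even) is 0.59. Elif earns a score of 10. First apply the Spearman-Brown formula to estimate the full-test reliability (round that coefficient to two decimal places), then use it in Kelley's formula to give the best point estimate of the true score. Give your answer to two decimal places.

Spearman-Brown: ρ = 2r/(1 + r) = 2(0.59)/(1 + 0.59) = 1.180/1.59 = 0.7421 → 0.74
T̂ = 0.74(10) + 0.26(24.8) = 7.40 + 6.448 = 13.848 → 13.85

13.85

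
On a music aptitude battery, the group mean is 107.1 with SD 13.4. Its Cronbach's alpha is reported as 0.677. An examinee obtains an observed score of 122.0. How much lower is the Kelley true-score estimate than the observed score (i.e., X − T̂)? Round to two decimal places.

T̂ = 0.677(122.0) + 0.323(107.1) = 82.5940 + 34.5933 = 117.1873 → 117.187
X − T̂ = 122.0 − 117.187 = 4.813 → 4.81

4.81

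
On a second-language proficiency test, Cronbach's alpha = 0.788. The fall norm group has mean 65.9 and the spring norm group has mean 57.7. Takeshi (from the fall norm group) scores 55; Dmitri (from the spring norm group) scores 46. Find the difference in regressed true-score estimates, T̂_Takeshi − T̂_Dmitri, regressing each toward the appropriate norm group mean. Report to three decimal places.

8.830

T̂_Takeshi = 0.788(55) + 0.212(65.9) = 57.31080
T̂_Dmitri = 0.788(46) + 0.212(57.7) = 48.48040
Difference = 57.31080 − 48.48040 = 8.83040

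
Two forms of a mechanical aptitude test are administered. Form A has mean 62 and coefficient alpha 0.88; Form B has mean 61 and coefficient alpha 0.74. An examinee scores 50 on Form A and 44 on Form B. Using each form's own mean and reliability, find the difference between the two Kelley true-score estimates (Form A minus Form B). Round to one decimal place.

3.0

T̂_A = 0.88(50) + 0.12(62) = 51.440
T̂_B = 0.74(44) + 0.26(61) = 48.420
T̂_A − T̂_B = 3.020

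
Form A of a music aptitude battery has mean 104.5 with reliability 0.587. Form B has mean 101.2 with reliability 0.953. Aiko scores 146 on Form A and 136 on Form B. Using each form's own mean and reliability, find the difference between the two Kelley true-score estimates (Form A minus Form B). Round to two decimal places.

-5.50

T̂_A = 0.587(146) + 0.413(104.5) = 128.8605
T̂_B = 0.953(136) + 0.047(101.2) = 134.3644
T̂_A − T̂_B = -5.5039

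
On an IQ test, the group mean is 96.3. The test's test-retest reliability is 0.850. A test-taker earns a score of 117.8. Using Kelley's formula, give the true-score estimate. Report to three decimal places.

T̂ = ρX + (1 − ρ)μ
  = 0.850 × 117.8 + 0.150 × 96.3
  = 100.1300 + 14.4450
  = 114.5750
  ≈ 114.575

114.575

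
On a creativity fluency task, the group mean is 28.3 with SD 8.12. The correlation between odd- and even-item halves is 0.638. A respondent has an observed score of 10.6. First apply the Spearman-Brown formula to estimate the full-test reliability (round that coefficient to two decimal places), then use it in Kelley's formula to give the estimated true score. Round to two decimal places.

Spearman-Brown: ρ = 2r/(1 + r) = 2(0.638)/(1 + 0.638) = 1.2760/1.638 = 0.7790 → 0.78
Kelley's formula gives T̂ = 0.78·10.6 + 0.22·28.3 = 8.268 + 6.226 = 14.494.

14.49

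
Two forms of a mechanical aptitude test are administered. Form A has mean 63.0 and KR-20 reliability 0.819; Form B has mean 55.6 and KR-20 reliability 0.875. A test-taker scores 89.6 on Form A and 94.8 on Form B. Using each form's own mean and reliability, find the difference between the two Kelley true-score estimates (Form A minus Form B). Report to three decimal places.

-5.115

T̂_A = 0.819(89.6) + 0.181(63.0) = 84.78540
T̂_B = 0.875(94.8) + 0.125(55.6) = 89.90000
T̂_A − T̂_B = -5.11460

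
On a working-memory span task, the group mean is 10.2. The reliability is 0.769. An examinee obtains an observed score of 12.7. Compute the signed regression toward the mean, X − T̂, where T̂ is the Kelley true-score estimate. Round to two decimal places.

Weight the observed score by reliability and the mean by (1 − reliability): T̂ = 0.769·12.7 + 0.231·10.2 = 9.7663 + 2.3562 = 12.1225.
X − T̂ = 12.7 − 12.122 = 0.578 → 0.58

0.58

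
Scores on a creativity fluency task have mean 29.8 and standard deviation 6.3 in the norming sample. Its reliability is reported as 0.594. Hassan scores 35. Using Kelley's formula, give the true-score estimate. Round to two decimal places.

32.89

T̂ = 0.594(35) + 0.406(29.8) = 20.790 + 12.0988 = 32.889 → 32.89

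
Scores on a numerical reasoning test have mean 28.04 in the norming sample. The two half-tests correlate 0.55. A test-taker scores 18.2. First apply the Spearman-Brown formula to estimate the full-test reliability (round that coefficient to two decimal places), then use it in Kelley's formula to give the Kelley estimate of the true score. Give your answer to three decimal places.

Spearman-Brown: ρ = 2r/(1 + r) = 2(0.55)/(1 + 0.55) = 1.100/1.55 = 0.7097 → 0.71
T̂ = 0.71(18.2) + 0.29(28.04) = 12.922 + 8.1316 = 21.0536 → 21.054

21.054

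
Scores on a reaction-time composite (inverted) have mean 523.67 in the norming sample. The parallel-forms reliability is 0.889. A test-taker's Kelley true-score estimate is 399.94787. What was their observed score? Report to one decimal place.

384.5

T̂ = ρX + (1 − ρ)μ  ⇒  X = (T̂ − (1 − ρ)μ) / ρ
X = (399.94787 − 0.111 × 523.67) / 0.889 = (399.94787 − 58.12737) / 0.889 = 341.82050 / 0.889 = 384.500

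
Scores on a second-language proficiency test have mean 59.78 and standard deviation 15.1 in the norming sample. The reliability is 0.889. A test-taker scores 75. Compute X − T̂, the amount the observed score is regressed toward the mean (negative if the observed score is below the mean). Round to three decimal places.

T̂ = ρX + (1 − ρ)μ
  = 0.889 × 75 + 0.111 × 59.78
  = 66.675 + 6.63558
  = 73.31058
  ≈ 73.3106
X − T̂ = 75 − 73.3106 = 1.6894 → 1.689

1.689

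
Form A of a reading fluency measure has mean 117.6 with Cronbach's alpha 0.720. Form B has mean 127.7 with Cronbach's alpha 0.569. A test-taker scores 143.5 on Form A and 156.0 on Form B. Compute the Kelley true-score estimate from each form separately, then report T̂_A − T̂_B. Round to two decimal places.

-7.55

T̂_A = 0.720(143.5) + 0.280(117.6) = 136.2480
T̂_B = 0.569(156.0) + 0.431(127.7) = 143.8027
T̂_A − T̂_B = -7.5547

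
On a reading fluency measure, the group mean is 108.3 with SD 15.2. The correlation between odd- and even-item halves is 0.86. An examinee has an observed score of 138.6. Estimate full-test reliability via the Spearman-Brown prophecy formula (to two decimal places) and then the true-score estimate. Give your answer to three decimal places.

136.176

Spearman-Brown: ρ = 2r/(1 + r) = 2(0.86)/(1 + 0.86) = 1.720/1.86 = 0.9247 → 0.92
T̂ = 0.92(138.6) + 0.08(108.3) = 127.512 + 8.664 = 136.1760 → 136.176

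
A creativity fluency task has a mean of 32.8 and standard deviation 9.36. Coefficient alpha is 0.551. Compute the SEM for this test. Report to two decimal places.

6.27

SEM = SD · √(1 − ρ) = 9.36 × √0.449 = 9.36 × 0.6701 = 6.272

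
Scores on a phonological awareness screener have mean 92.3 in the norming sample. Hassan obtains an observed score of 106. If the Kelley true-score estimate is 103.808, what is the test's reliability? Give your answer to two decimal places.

T̂ = ρX + (1 − ρ)μ  ⇒  T̂ − μ = ρ(X − μ)
ρ = (T̂ − μ)/(X − μ) = (103.808 − 92.3) / (106 − 92.3) = 11.508 / 13.7 = 0.8400

0.84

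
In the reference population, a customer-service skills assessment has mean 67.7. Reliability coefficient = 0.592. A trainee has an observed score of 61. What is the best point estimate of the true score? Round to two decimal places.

T̂ = 0.592(61) + 0.408(67.7) = 36.112 + 27.6216 = 63.734 → 63.73

63.73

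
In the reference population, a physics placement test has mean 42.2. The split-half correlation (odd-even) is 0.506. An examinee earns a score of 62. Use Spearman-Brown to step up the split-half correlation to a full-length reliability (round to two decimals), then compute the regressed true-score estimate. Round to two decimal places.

55.47

Spearman-Brown: ρ = 2r/(1 + r) = 2(0.506)/(1 + 0.506) = 1.0120/1.506 = 0.6720 → 0.67
T̂ = ρX + (1 − ρ)μ
  = 0.67 × 62 + 0.33 × 42.2
  = 41.54 + 13.926
  = 55.466
  ≈ 55.47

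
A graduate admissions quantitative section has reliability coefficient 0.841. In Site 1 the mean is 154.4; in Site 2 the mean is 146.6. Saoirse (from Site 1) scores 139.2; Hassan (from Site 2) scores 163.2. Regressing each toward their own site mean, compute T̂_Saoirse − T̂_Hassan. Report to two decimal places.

T̂_Saoirse = 0.841(139.2) + 0.159(154.4) = 141.6168
T̂_Hassan = 0.841(163.2) + 0.159(146.6) = 160.5606
Difference = 141.6168 − 160.5606 = -18.9438

-18.94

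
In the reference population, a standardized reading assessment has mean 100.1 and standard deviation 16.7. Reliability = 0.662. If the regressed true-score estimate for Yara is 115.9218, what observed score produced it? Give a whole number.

T̂ = ρX + (1 − ρ)μ  ⇒  X = (T̂ − (1 − ρ)μ) / ρ
X = (115.9218 − 0.338 × 100.1) / 0.662 = (115.9218 − 33.8338) / 0.662 = 82.0880 / 0.662 = 124.00

124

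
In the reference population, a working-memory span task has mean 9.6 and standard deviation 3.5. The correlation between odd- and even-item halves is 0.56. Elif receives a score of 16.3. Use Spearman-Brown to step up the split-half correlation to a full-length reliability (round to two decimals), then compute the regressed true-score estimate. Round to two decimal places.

14.42

Spearman-Brown: ρ = 2r/(1 + r) = 2(0.56)/(1 + 0.56) = 1.120/1.56 = 0.7179 → 0.72
Kelley's formula gives T̂ = 0.72·16.3 + 0.28·9.6 = 11.736 + 2.688 = 14.424.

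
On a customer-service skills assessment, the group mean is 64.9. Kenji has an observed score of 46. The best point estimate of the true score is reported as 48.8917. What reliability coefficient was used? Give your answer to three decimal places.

0.847

T̂ = ρX + (1 − ρ)μ  ⇒  T̂ − μ = ρ(X − μ)
ρ = (T̂ − μ)/(X − μ) = (48.8917 − 64.9) / (46 − 64.9) = -16.0083 / -18.9 = 0.84700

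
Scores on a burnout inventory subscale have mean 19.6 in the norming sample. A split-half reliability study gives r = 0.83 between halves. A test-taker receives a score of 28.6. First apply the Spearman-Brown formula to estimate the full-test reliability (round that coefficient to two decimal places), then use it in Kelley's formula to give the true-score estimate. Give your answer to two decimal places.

27.79

Spearman-Brown: ρ = 2r/(1 + r) = 2(0.83)/(1 + 0.83) = 1.660/1.83 = 0.9071 → 0.91
T̂ = ρX + (1 − ρ)μ
  = 0.91 × 28.6 + 0.09 × 19.6
  = 26.026 + 1.764
  = 27.790
  ≈ 27.79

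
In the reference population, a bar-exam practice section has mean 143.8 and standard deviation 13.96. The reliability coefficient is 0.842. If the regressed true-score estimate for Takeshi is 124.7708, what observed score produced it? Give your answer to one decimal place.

121.2

T̂ = ρX + (1 − ρ)μ  ⇒  X = (T̂ − (1 − ρ)μ) / ρ
X = (124.7708 − 0.158 × 143.8) / 0.842 = (124.7708 − 22.7204) / 0.842 = 102.0504 / 0.842 = 121.200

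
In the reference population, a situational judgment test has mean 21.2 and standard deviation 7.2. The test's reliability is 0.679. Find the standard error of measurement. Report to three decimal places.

4.079

SEM = SD · √(1 − ρ) = 7.2 × √0.321 = 7.2 × 0.5666 = 4.0793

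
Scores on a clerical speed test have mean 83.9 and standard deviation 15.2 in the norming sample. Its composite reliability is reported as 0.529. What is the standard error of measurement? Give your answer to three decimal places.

SEM = SD · √(1 − ρ) = 15.2 × √0.471 = 15.2 × 0.6863 = 10.4317

10.432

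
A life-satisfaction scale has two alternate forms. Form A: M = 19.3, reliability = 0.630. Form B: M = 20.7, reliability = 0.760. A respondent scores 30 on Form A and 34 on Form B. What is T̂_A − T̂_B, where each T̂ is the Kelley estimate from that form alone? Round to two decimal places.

T̂_A = 0.630(30) + 0.370(19.3) = 26.0410
T̂_B = 0.760(34) + 0.240(20.7) = 30.8080
T̂_A − T̂_B = -4.7670

-4.77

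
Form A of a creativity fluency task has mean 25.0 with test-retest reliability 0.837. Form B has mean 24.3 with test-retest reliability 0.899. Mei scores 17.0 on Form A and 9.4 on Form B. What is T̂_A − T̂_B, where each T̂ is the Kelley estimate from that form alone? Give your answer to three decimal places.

7.399

T̂_A = 0.837(17.0) + 0.163(25.0) = 18.30400
T̂_B = 0.899(9.4) + 0.101(24.3) = 10.90490
T̂_A − T̂_B = 7.39910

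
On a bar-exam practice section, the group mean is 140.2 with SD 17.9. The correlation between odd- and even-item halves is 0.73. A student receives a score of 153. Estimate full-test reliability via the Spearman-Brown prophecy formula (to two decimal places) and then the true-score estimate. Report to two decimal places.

150.95

Spearman-Brown: ρ = 2r/(1 + r) = 2(0.73)/(1 + 0.73) = 1.460/1.73 = 0.8439 → 0.84
T̂ = 0.84(153) + 0.16(140.2) = 128.52 + 22.432 = 150.952 → 150.95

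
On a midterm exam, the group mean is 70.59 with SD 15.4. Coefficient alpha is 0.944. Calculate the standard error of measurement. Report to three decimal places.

3.644

SEM = SD · √(1 − ρ) = 15.4 × √0.056 = 15.4 × 0.2366 = 3.6443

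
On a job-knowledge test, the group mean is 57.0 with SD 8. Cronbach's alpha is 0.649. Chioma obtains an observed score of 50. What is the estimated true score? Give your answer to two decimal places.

T̂ = 0.649(50) + 0.351(57.0) = 32.450 + 20.0070 = 52.457 → 52.46

52.46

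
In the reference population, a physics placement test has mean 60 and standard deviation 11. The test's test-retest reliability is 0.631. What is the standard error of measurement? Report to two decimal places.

SEM = SD · √(1 − ρ) = 11 × √0.369 = 11 × 0.6075 = 6.682

6.68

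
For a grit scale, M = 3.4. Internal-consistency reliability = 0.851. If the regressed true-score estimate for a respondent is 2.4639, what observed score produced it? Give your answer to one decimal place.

2.3

T̂ = ρX + (1 − ρ)μ  ⇒  X = (T̂ − (1 − ρ)μ) / ρ
X = (2.4639 − 0.149 × 3.4) / 0.851 = (2.4639 − 0.5066) / 0.851 = 1.9573 / 0.851 = 2.300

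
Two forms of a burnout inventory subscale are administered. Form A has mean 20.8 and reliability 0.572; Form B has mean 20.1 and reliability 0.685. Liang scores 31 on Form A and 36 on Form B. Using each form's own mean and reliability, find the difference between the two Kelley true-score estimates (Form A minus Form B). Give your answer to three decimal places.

-4.357

T̂_A = 0.572(31) + 0.428(20.8) = 26.63440
T̂_B = 0.685(36) + 0.315(20.1) = 30.99150
T̂_A − T̂_B = -4.35710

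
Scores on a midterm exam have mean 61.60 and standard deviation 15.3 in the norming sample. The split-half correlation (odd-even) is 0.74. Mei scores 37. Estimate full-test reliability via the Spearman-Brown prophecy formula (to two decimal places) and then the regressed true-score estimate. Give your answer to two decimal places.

Spearman-Brown: ρ = 2r/(1 + r) = 2(0.74)/(1 + 0.74) = 1.480/1.74 = 0.8506 → 0.85
Weight the observed score by reliability and the mean by (1 − reliability): T̂ = 0.85·37 + 0.15·61.60 = 31.45 + 9.2400 = 40.690.

40.69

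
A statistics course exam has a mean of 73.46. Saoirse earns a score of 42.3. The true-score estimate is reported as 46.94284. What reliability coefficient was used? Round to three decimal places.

0.851

T̂ = ρX + (1 − ρ)μ  ⇒  T̂ − μ = ρ(X − μ)
ρ = (T̂ − μ)/(X − μ) = (46.94284 − 73.46) / (42.3 − 73.46) = -26.51716 / -31.16 = 0.85100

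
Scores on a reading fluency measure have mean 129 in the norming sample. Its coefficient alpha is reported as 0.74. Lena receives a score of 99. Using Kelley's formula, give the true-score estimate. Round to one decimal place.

106.8

T̂ = ρX + (1 − ρ)μ
  = 0.74 × 99 + 0.26 × 129
  = 73.26 + 33.54
  = 106.80
  ≈ 106.8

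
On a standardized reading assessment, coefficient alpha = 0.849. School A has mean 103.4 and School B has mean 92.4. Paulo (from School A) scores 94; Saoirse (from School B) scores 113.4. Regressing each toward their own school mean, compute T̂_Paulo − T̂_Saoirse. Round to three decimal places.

T̂_Paulo = 0.849(94) + 0.151(103.4) = 95.41940
T̂_Saoirse = 0.849(113.4) + 0.151(92.4) = 110.22900
Difference = 95.41940 − 110.22900 = -14.80960

-14.810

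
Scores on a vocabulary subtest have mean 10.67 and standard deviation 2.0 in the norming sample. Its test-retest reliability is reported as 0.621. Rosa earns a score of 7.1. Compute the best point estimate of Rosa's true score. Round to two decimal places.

8.45

T̂ = ρX + (1 − ρ)μ
  = 0.621 × 7.1 + 0.379 × 10.67
  = 4.4091 + 4.04393
  = 8.453
  ≈ 8.45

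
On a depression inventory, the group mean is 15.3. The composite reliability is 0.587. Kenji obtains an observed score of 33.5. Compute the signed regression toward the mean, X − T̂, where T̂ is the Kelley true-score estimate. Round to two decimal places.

T̂ = 0.587(33.5) + 0.413(15.3) = 19.6645 + 6.3189 = 25.9834 → 25.983
X − T̂ = 33.5 − 25.983 = 7.517 → 7.52

7.52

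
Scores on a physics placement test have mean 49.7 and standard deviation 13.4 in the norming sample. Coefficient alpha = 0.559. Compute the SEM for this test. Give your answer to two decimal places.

8.90

SEM = SD · √(1 − ρ) = 13.4 × √0.441 = 13.4 × 0.6641 = 8.899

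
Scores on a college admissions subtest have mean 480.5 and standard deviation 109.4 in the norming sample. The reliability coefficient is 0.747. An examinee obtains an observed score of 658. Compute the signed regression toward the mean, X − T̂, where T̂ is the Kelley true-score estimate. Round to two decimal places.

T̂ = 0.747(658) + 0.253(480.5) = 491.526 + 121.5665 = 613.0925 → 613.092
X − T̂ = 658 − 613.092 = 44.908 → 44.91

44.91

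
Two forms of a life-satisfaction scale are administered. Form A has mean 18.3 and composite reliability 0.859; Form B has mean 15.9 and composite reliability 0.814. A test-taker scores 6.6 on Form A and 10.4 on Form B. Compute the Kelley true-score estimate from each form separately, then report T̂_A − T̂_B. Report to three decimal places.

T̂_A = 0.859(6.6) + 0.141(18.3) = 8.24970
T̂_B = 0.814(10.4) + 0.186(15.9) = 11.42300
T̂_A − T̂_B = -3.17330

-3.173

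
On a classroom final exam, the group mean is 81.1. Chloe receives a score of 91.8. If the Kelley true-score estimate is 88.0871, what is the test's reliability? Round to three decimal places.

0.653

T̂ = ρX + (1 − ρ)μ  ⇒  T̂ − μ = ρ(X − μ)
ρ = (T̂ − μ)/(X − μ) = (88.0871 − 81.1) / (91.8 − 81.1) = 6.9871 / 10.7 = 0.65300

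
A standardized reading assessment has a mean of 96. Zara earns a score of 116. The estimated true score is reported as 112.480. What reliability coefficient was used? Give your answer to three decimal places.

T̂ = ρX + (1 − ρ)μ  ⇒  T̂ − μ = ρ(X − μ)
ρ = (T̂ − μ)/(X − μ) = (112.480 − 96) / (116 − 96) = 16.480 / 20.0 = 0.82400

0.824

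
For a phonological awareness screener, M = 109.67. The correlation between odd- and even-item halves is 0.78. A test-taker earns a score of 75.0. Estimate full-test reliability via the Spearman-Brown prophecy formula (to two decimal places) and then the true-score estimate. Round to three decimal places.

Spearman-Brown: ρ = 2r/(1 + r) = 2(0.78)/(1 + 0.78) = 1.560/1.78 = 0.8764 → 0.88
Kelley's formula gives T̂ = 0.88·75.0 + 0.12·109.67 = 66.000 + 13.1604 = 79.1604.

79.160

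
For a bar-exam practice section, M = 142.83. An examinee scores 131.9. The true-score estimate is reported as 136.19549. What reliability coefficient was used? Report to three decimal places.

T̂ = ρX + (1 − ρ)μ  ⇒  T̂ − μ = ρ(X − μ)
ρ = (T̂ − μ)/(X − μ) = (136.19549 − 142.83) / (131.9 − 142.83) = -6.63451 / -10.93 = 0.60700

0.607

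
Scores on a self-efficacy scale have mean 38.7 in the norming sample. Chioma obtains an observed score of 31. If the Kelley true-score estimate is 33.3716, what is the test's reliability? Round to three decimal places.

0.692

T̂ = ρX + (1 − ρ)μ  ⇒  T̂ − μ = ρ(X − μ)
ρ = (T̂ − μ)/(X − μ) = (33.3716 − 38.7) / (31 − 38.7) = -5.3284 / -7.7 = 0.69200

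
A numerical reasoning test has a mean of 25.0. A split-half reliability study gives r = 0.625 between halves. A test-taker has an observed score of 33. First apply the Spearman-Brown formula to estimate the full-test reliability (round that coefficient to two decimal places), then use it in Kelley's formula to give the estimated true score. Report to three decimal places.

31.160

Spearman-Brown: ρ = 2r/(1 + r) = 2(0.625)/(1 + 0.625) = 1.2500/1.625 = 0.7692 → 0.77
T̂ = ρX + (1 − ρ)μ
  = 0.77 × 33 + 0.23 × 25.0
  = 25.41 + 5.750
  = 31.1600
  ≈ 31.160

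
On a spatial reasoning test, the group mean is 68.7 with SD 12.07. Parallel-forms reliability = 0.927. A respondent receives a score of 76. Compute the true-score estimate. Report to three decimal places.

Kelley's formula gives T̂ = 0.927·76 + 0.073·68.7 = 70.452 + 5.0151 = 75.4671.

75.467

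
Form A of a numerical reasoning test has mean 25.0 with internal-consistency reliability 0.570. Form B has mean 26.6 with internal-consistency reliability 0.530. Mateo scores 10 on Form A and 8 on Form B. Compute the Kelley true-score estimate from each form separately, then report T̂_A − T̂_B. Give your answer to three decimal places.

-0.292

T̂_A = 0.570(10) + 0.430(25.0) = 16.45000
T̂_B = 0.530(8) + 0.470(26.6) = 16.74200
T̂_A − T̂_B = -0.29200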